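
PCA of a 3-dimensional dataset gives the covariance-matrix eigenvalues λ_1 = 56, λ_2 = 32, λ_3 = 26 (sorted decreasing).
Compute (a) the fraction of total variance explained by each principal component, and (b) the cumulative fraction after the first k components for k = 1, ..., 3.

Step 1 — total variance = trace(Sigma) = Σ λ_i = 56 + 32 + 26 = 114.

Step 2 — fraction explained by component i = λ_i / Σ λ:
  PC1: 56/114 = 0.4912
  PC2: 32/114 = 0.2807
  PC3: 26/114 = 0.2281

Step 3 — cumulative fraction after k components = (λ_1 + ... + λ_k) / Σ λ:
  k = 1: 56/114 = 0.4912
  k = 2: (56 + 32)/114 = 88/114 = 0.7719
  k = 3: (56 + 32 + 26)/114 = 114/114 = 1

Summary (fraction, with percent):

explained: PC1 0.4912 (49.12%), PC2 0.2807 (28.07%), PC3 0.2281 (22.81%);  cumulative: 0.4912, 0.7719, 1


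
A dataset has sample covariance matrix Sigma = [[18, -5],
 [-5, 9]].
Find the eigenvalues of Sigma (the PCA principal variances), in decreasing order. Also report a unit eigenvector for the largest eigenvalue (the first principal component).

Step 1 — characteristic polynomial of 2×2 Sigma:
  det(Sigma - λI) = λ² - trace · λ + det = 0.
  trace = 18 + 9 = 27, det = 18·9 - (-5)² = 137.
Step 2 — discriminant:
  Δ = trace² - 4·det = 729 - 548 = 181.
Step 3 — eigenvalues:
  λ = (trace ± √Δ)/2 = (27 ± 13.4536)/2,
  λ_1 = 20.2268,  λ_2 = 6.7732.

Step 4 — unit eigenvector for λ_1: solve (Sigma - λ_1 I)v = 0. First row:
  (18 - 20.2268)·v_x + (-5)·v_y = 0, i.e. (-2.2268)·v_x + (-5)·v_y = 0,
  so v ∝ (b, λ_1 - a) = (-5, 2.2268); multiply by -1 so the first entry is positive: u = (5, -2.2268).
  ||u|| = √((5)² + (-2.2268)²) = √(29.9587) ≈ 5.4735,
  v_1 = u/||u|| ≈ (0.9135, -0.4068) (||v_1|| = 1).

λ_1 = 20.2268,  λ_2 = 6.7732;  v_1 ≈ (0.9135, -0.4068)


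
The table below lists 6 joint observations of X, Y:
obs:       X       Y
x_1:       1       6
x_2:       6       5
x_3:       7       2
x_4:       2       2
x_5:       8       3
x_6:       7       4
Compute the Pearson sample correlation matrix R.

Step 1 — column means:
  mean(X) = (1 + 6 + 7 + 2 + 8 + 7) / 6 = 31/6 = 5.1667
  mean(Y) = (6 + 5 + 2 + 2 + 3 + 4) / 6 = 22/6 = 3.6667

Step 2 — sample variances and covariances s[i,j] = (1/(n-1)) · Σ_k (x_{k,i} - mean_i) · (x_{k,j} - mean_j), with n-1 = 5:
  s[X,X] = ((-4.1667)·(-4.1667) + (0.8333)·(0.8333) + (1.8333)·(1.8333) + (-3.1667)·(-3.1667) + (2.8333)·(2.8333) + (1.8333)·(1.8333)) / 5 = 42.8333/5 = 8.5667
  s[X,Y] = ((-4.1667)·(2.3333) + (0.8333)·(1.3333) + (1.8333)·(-1.6667) + (-3.1667)·(-1.6667) + (2.8333)·(-0.6667) + (1.8333)·(0.3333)) / 5 = -7.6667/5 = -1.5333
  s[Y,Y] = ((2.3333)·(2.3333) + (1.3333)·(1.3333) + (-1.6667)·(-1.6667) + (-1.6667)·(-1.6667) + (-0.6667)·(-0.6667) + (0.3333)·(0.3333)) / 5 = 13.3333/5 = 2.6667
  Sample standard deviations s_i = √(s[i,i]):
  s(X) = √(8.5667) = 2.9269
  s(Y) = √(2.6667) = 1.633

Step 3 — r_{ij} = s_{ij} / (s_i · s_j):
  r[X,X] = 1 (diagonal).
  r[X,Y] = -1.5333 / (2.9269 · 1.633) = -1.5333 / 4.7796 = -0.3208
  r[Y,Y] = 1 (diagonal).

R is symmetric with unit diagonal. Assembling:

R = [[1, -0.3208],
 [-0.3208, 1]]


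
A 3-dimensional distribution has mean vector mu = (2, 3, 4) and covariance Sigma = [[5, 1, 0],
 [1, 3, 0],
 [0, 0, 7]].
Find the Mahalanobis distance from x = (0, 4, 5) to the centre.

Step 1 — centre the observation: (x - mu) = (-2, 1, 1).

Step 2 — invert Sigma (cofactor / det for 3×3, or solve directly):
  Sigma^{-1} = [[0.2143, -0.0714, 0],
 [-0.0714, 0.3571, 0],
 [0, 0, 0.1429]].

Step 3 — form the quadratic (x - mu)^T · Sigma^{-1} · (x - mu):
  Sigma^{-1} · (x - mu) = (-0.5, 0.5, 0.1429).
  (x - mu)^T · [Sigma^{-1} · (x - mu)] = (-2)·(-0.5) + (1)·(0.5) + (1)·(0.1429) = 1.6429.

Step 4 — take square root: d = √(1.6429) ≈ 1.2817.

d(x, mu) = √(1.6429) ≈ 1.2817


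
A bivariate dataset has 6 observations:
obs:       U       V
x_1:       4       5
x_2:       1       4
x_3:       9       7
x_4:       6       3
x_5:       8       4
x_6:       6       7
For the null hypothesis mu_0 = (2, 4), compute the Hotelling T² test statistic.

Step 1 — sample mean vector:
  mean(U) = (4 + 1 + 9 + 6 + 8 + 6) / 6 = 34/6 = 5.6667
  mean(V) = (5 + 4 + 7 + 3 + 4 + 7) / 6 = 30/6 = 5
  x̄ = (5.6667, 5),  deviation x̄ - mu_0 = (5.6667, 5) - (2, 4) = (3.6667, 1).

Step 2 — sample covariance matrix, S[i,j] = (1/(n-1)) · Σ_k (x_{k,i} - mean_i) · (x_{k,j} - mean_j), divisor n-1 = 5:
  S[U,U] = ((-1.6667)·(-1.6667) + (-4.6667)·(-4.6667) + (3.3333)·(3.3333) + (0.3333)·(0.3333) + (2.3333)·(2.3333) + (0.3333)·(0.3333)) / 5 = 41.3333/5 = 8.2667
  S[U,V] = ((-1.6667)·(0) + (-4.6667)·(-1) + (3.3333)·(2) + (0.3333)·(-2) + (2.3333)·(-1) + (0.3333)·(2)) / 5 = 9/5 = 1.8
  S[V,V] = ((0)·(0) + (-1)·(-1) + (2)·(2) + (-2)·(-2) + (-1)·(-1) + (2)·(2)) / 5 = 14/5 = 2.8
  S = [[8.2667, 1.8],
 [1.8, 2.8]].

Step 3 — invert S. det(S) = 8.2667·2.8 - (1.8)² = 19.9067.
  S^{-1} = (1/det) · [[d, -b], [-b, a]] = [[0.1407, -0.0904],
 [-0.0904, 0.4153]].

Step 4 — quadratic form (x̄ - mu_0)^T · S^{-1} · (x̄ - mu_0):
  S^{-1} · (x̄ - mu_0) = (0.4253, 0.0837),
  (x̄ - mu_0)^T · [...] = (3.6667)·(0.4253) + (1)·(0.0837) = 1.6432.

Step 5 — scale by n: T² = 6 · 1.6432 = 9.8593.

T² ≈ 9.8593


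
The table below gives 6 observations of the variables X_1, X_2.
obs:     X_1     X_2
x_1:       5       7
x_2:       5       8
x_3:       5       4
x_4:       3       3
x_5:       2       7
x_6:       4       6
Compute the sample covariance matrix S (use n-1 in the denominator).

Step 1 — column means:
  mean(X_1) = (5 + 5 + 5 + 3 + 2 + 4) / 6 = 24/6 = 4
  mean(X_2) = (7 + 8 + 4 + 3 + 7 + 6) / 6 = 35/6 = 5.8333

Step 2 — sample covariance S[i,j] = (1/(n-1)) · Σ_k (x_{k,i} - mean_i) · (x_{k,j} - mean_j), with n-1 = 5.
  S[X_1,X_1] = ((1)·(1) + (1)·(1) + (1)·(1) + (-1)·(-1) + (-2)·(-2) + (0)·(0)) / 5 = 8/5 = 1.6
  S[X_1,X_2] = ((1)·(1.1667) + (1)·(2.1667) + (1)·(-1.8333) + (-1)·(-2.8333) + (-2)·(1.1667) + (0)·(0.1667)) / 5 = 2/5 = 0.4
  S[X_2,X_2] = ((1.1667)·(1.1667) + (2.1667)·(2.1667) + (-1.8333)·(-1.8333) + (-2.8333)·(-2.8333) + (1.1667)·(1.1667) + (0.1667)·(0.1667)) / 5 = 18.8333/5 = 3.7667

S is symmetric (S[j,i] = S[i,j]). Assembling:

S = [[1.6, 0.4],
 [0.4, 3.7667]]


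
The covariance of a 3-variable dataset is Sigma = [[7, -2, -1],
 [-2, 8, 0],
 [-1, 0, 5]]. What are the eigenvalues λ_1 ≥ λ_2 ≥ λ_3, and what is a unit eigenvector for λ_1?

Step 1 — characteristic polynomial p(λ) = det(λI - Sigma) = λ³ - tr·λ² + c_1·λ - det, where tr = trace, c_1 = sum of the principal 2×2 minors, det = det(Sigma):
  tr = 7 + 8 + 5 = 20,
  c_1 = (7·8 - (-2)²) + (7·5 - (-1)²) + (8·5 - (0)²) = 52 + 34 + 40 = 126,
  det = 7·(8·5 - (0)²) - (-2)·((-2)·5 - (0)·(-1)) + (-1)·((-2)·(0) - 8·(-1)) = 7·(40) - (-2)·(-10) + (-1)·(8) = 252.
  So p(λ) = λ³ - 20λ² + 126λ - 252.
Step 2 — look for an integer root (rational root theorem: any rational root is an integer divisor of 252). Testing λ = 6:
  p(6) = 216 - 720 + 756 - 252 = 0  ✓
  Dividing out (λ - 6): p(λ) = (λ - 6)(λ² - 14λ + 42).
Step 3 — remaining eigenvalues from the quadratic λ² - 14λ + 42 = 0:
  Δ = 14² - 4·42 = 196 - 168 = 28,  λ = (14 ± √28)/2 = (14 ± 5.2915)/2 ≈ 9.6458 or 4.3542.
  Sorted: λ_1 = 9.6458,  λ_2 = 6,  λ_3 = 4.3542  (check: sum = 20 = tr ✓).

Step 4 — unit eigenvector for λ_1 ≈ 9.6458: v spans the null space of (Sigma - λ_1 I), whose rows are
  r_1 = (-2.6458, -2, -1),  r_2 = (-2, -1.6458, 0),  r_3 = (-1, 0, -4.6458).
  v is orthogonal to every row, so take v ∝ r_1 × r_2 = ((-2)·(0) - (-1)·(-1.6458), (-1)·(-2) - (-2.6458)·(0), (-2.6458)·(-1.6458) - (-2)·(-2)) ≈ (-1.6458, 2, 0.3542).
  Rescale (multiply by -1 so the first nonzero entry is positive): u = (1.6458, -2, -0.3542).
  ||u|| = √((1.6458)² + (-2)² + (-0.3542)²) = √(6.834) ≈ 2.6142,  v_1 = u/||u|| ≈ (0.6295, -0.7651, -0.1355) (||v_1|| = 1).

λ_1 = 9.6458,  λ_2 = 6,  λ_3 = 4.3542;  v_1 ≈ (0.6295, -0.7651, -0.1355)


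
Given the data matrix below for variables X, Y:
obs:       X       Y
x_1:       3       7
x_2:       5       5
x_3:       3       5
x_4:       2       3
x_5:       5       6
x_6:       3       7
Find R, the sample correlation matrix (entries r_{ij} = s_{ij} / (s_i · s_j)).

Step 1 — column means:
  mean(X) = (3 + 5 + 3 + 2 + 5 + 3) / 6 = 21/6 = 3.5
  mean(Y) = (7 + 5 + 5 + 3 + 6 + 7) / 6 = 33/6 = 5.5

Step 2 — sample variances and covariances s[i,j] = (1/(n-1)) · Σ_k (x_{k,i} - mean_i) · (x_{k,j} - mean_j), with n-1 = 5:
  s[X,X] = ((-0.5)·(-0.5) + (1.5)·(1.5) + (-0.5)·(-0.5) + (-1.5)·(-1.5) + (1.5)·(1.5) + (-0.5)·(-0.5)) / 5 = 7.5/5 = 1.5
  s[X,Y] = ((-0.5)·(1.5) + (1.5)·(-0.5) + (-0.5)·(-0.5) + (-1.5)·(-2.5) + (1.5)·(0.5) + (-0.5)·(1.5)) / 5 = 2.5/5 = 0.5
  s[Y,Y] = ((1.5)·(1.5) + (-0.5)·(-0.5) + (-0.5)·(-0.5) + (-2.5)·(-2.5) + (0.5)·(0.5) + (1.5)·(1.5)) / 5 = 11.5/5 = 2.3
  Sample standard deviations s_i = √(s[i,i]):
  s(X) = √(1.5) = 1.2247
  s(Y) = √(2.3) = 1.5166

Step 3 — r_{ij} = s_{ij} / (s_i · s_j):
  r[X,X] = 1 (diagonal).
  r[X,Y] = 0.5 / (1.2247 · 1.5166) = 0.5 / 1.8574 = 0.2692
  r[Y,Y] = 1 (diagonal).

R is symmetric with unit diagonal. Assembling:

R = [[1, 0.2692],
 [0.2692, 1]]


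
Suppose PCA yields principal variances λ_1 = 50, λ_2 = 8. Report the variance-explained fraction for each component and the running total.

Step 1 — total variance = trace(Sigma) = Σ λ_i = 50 + 8 = 58.

Step 2 — fraction explained by component i = λ_i / Σ λ:
  PC1: 50/58 = 0.8621
  PC2: 8/58 = 0.1379

Step 3 — cumulative fraction after k components = (λ_1 + ... + λ_k) / Σ λ:
  k = 1: 50/58 = 0.8621
  k = 2: (50 + 8)/58 = 58/58 = 1

Summary (fraction, with percent):

explained: PC1 0.8621 (86.21%), PC2 0.1379 (13.79%);  cumulative: 0.8621, 1


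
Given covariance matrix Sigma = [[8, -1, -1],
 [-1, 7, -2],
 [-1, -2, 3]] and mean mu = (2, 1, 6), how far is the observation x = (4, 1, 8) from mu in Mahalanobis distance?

Step 1 — centre the observation: (x - mu) = (2, 0, 2).

Step 2 — invert Sigma (cofactor / det for 3×3, or solve directly):
  Sigma^{-1} = [[0.1393, 0.041, 0.0738],
 [0.041, 0.1885, 0.1393],
 [0.0738, 0.1393, 0.4508]].

Step 3 — form the quadratic (x - mu)^T · Sigma^{-1} · (x - mu):
  Sigma^{-1} · (x - mu) = (0.4262, 0.3607, 1.0492).
  (x - mu)^T · [Sigma^{-1} · (x - mu)] = (2)·(0.4262) + (0)·(0.3607) + (2)·(1.0492) = 2.9508.

Step 4 — take square root: d = √(2.9508) ≈ 1.7178.

d(x, mu) = √(2.9508) ≈ 1.7178


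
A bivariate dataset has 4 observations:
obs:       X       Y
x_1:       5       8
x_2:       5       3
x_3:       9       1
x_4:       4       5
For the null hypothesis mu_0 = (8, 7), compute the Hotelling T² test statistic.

Step 1 — sample mean vector:
  mean(X) = (5 + 5 + 9 + 4) / 4 = 23/4 = 5.75
  mean(Y) = (8 + 3 + 1 + 5) / 4 = 17/4 = 4.25
  x̄ = (5.75, 4.25),  deviation x̄ - mu_0 = (5.75, 4.25) - (8, 7) = (-2.25, -2.75).

Step 2 — sample covariance matrix, S[i,j] = (1/(n-1)) · Σ_k (x_{k,i} - mean_i) · (x_{k,j} - mean_j), divisor n-1 = 3:
  S[X,X] = ((-0.75)·(-0.75) + (-0.75)·(-0.75) + (3.25)·(3.25) + (-1.75)·(-1.75)) / 3 = 14.75/3 = 4.9167
  S[X,Y] = ((-0.75)·(3.75) + (-0.75)·(-1.25) + (3.25)·(-3.25) + (-1.75)·(0.75)) / 3 = -13.75/3 = -4.5833
  S[Y,Y] = ((3.75)·(3.75) + (-1.25)·(-1.25) + (-3.25)·(-3.25) + (0.75)·(0.75)) / 3 = 26.75/3 = 8.9167
  S = [[4.9167, -4.5833],
 [-4.5833, 8.9167]].

Step 3 — invert S. det(S) = 4.9167·8.9167 - (-4.5833)² = 22.8333.
  S^{-1} = (1/det) · [[d, -b], [-b, a]] = [[0.3905, 0.2007],
 [0.2007, 0.2153]].

Step 4 — quadratic form (x̄ - mu_0)^T · S^{-1} · (x̄ - mu_0):
  S^{-1} · (x̄ - mu_0) = (-1.4307, -1.0438),
  (x̄ - mu_0)^T · [...] = (-2.25)·(-1.4307) + (-2.75)·(-1.0438) = 6.0894.

Step 5 — scale by n: T² = 4 · 6.0894 = 24.3577.

T² ≈ 24.3577


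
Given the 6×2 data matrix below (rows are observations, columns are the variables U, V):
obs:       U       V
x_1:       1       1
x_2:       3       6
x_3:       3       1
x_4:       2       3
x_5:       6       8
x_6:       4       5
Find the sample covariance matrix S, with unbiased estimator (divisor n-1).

Step 1 — column means:
  mean(U) = (1 + 3 + 3 + 2 + 6 + 4) / 6 = 19/6 = 3.1667
  mean(V) = (1 + 6 + 1 + 3 + 8 + 5) / 6 = 24/6 = 4

Step 2 — sample covariance S[i,j] = (1/(n-1)) · Σ_k (x_{k,i} - mean_i) · (x_{k,j} - mean_j), with n-1 = 5.
  S[U,U] = ((-2.1667)·(-2.1667) + (-0.1667)·(-0.1667) + (-0.1667)·(-0.1667) + (-1.1667)·(-1.1667) + (2.8333)·(2.8333) + (0.8333)·(0.8333)) / 5 = 14.8333/5 = 2.9667
  S[U,V] = ((-2.1667)·(-3) + (-0.1667)·(2) + (-0.1667)·(-3) + (-1.1667)·(-1) + (2.8333)·(4) + (0.8333)·(1)) / 5 = 20/5 = 4
  S[V,V] = ((-3)·(-3) + (2)·(2) + (-3)·(-3) + (-1)·(-1) + (4)·(4) + (1)·(1)) / 5 = 40/5 = 8

S is symmetric (S[j,i] = S[i,j]). Assembling:

S = [[2.9667, 4],
 [4, 8]]


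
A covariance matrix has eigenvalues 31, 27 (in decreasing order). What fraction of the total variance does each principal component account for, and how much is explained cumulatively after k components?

Step 1 — total variance = trace(Sigma) = Σ λ_i = 31 + 27 = 58.

Step 2 — fraction explained by component i = λ_i / Σ λ:
  PC1: 31/58 = 0.5345
  PC2: 27/58 = 0.4655

Step 3 — cumulative fraction after k components = (λ_1 + ... + λ_k) / Σ λ:
  k = 1: 31/58 = 0.5345
  k = 2: (31 + 27)/58 = 58/58 = 1

Summary (fraction, with percent):

explained: PC1 0.5345 (53.45%), PC2 0.4655 (46.55%);  cumulative: 0.5345, 1


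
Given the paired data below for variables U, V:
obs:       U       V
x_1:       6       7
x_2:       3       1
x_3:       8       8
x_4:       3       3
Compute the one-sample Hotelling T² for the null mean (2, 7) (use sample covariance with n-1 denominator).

Step 1 — sample mean vector:
  mean(U) = (6 + 3 + 8 + 3) / 4 = 20/4 = 5
  mean(V) = (7 + 1 + 8 + 3) / 4 = 19/4 = 4.75
  x̄ = (5, 4.75),  deviation x̄ - mu_0 = (5, 4.75) - (2, 7) = (3, -2.25).

Step 2 — sample covariance matrix, S[i,j] = (1/(n-1)) · Σ_k (x_{k,i} - mean_i) · (x_{k,j} - mean_j), divisor n-1 = 3:
  S[U,U] = ((1)·(1) + (-2)·(-2) + (3)·(3) + (-2)·(-2)) / 3 = 18/3 = 6
  S[U,V] = ((1)·(2.25) + (-2)·(-3.75) + (3)·(3.25) + (-2)·(-1.75)) / 3 = 23/3 = 7.6667
  S[V,V] = ((2.25)·(2.25) + (-3.75)·(-3.75) + (3.25)·(3.25) + (-1.75)·(-1.75)) / 3 = 32.75/3 = 10.9167
  S = [[6, 7.6667],
 [7.6667, 10.9167]].

Step 3 — invert S. det(S) = 6·10.9167 - (7.6667)² = 6.7222.
  S^{-1} = (1/det) · [[d, -b], [-b, a]] = [[1.624, -1.1405],
 [-1.1405, 0.8926]].

Step 4 — quadratic form (x̄ - mu_0)^T · S^{-1} · (x̄ - mu_0):
  S^{-1} · (x̄ - mu_0) = (7.438, -5.4298),
  (x̄ - mu_0)^T · [...] = (3)·(7.438) + (-2.25)·(-5.4298) = 34.531.

Step 5 — scale by n: T² = 4 · 34.531 = 138.124.

T² ≈ 138.124


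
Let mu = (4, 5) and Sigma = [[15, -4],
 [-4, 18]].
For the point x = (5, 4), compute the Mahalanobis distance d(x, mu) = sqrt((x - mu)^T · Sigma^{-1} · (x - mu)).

Step 1 — centre the observation: (x - mu) = (1, -1).

Step 2 — invert Sigma. det(Sigma) = 15·18 - (-4)² = 254.
  Sigma^{-1} = (1/det) · [[d, -b], [-b, a]] = [[0.0709, 0.0157],
 [0.0157, 0.0591]].

Step 3 — form the quadratic (x - mu)^T · Sigma^{-1} · (x - mu):
  Sigma^{-1} · (x - mu) = (0.0551, -0.0433).
  (x - mu)^T · [Sigma^{-1} · (x - mu)] = (1)·(0.0551) + (-1)·(-0.0433) = 0.0984.

Step 4 — take square root: d = √(0.0984) ≈ 0.3137.

d(x, mu) = √(0.0984) ≈ 0.3137


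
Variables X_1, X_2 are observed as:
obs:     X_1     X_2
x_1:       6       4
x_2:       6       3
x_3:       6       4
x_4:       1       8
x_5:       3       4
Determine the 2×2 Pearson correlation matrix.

Step 1 — column means:
  mean(X_1) = (6 + 6 + 6 + 1 + 3) / 5 = 22/5 = 4.4
  mean(X_2) = (4 + 3 + 4 + 8 + 4) / 5 = 23/5 = 4.6

Step 2 — sample variances and covariances s[i,j] = (1/(n-1)) · Σ_k (x_{k,i} - mean_i) · (x_{k,j} - mean_j), with n-1 = 4:
  s[X_1,X_1] = ((1.6)·(1.6) + (1.6)·(1.6) + (1.6)·(1.6) + (-3.4)·(-3.4) + (-1.4)·(-1.4)) / 4 = 21.2/4 = 5.3
  s[X_1,X_2] = ((1.6)·(-0.6) + (1.6)·(-1.6) + (1.6)·(-0.6) + (-3.4)·(3.4) + (-1.4)·(-0.6)) / 4 = -15.2/4 = -3.8
  s[X_2,X_2] = ((-0.6)·(-0.6) + (-1.6)·(-1.6) + (-0.6)·(-0.6) + (3.4)·(3.4) + (-0.6)·(-0.6)) / 4 = 15.2/4 = 3.8
  Sample standard deviations s_i = √(s[i,i]):
  s(X_1) = √(5.3) = 2.3022
  s(X_2) = √(3.8) = 1.9494

Step 3 — r_{ij} = s_{ij} / (s_i · s_j):
  r[X_1,X_1] = 1 (diagonal).
  r[X_1,X_2] = -3.8 / (2.3022 · 1.9494) = -3.8 / 4.4878 = -0.8467
  r[X_2,X_2] = 1 (diagonal).

R is symmetric with unit diagonal. Assembling:

R = [[1, -0.8467],
 [-0.8467, 1]]


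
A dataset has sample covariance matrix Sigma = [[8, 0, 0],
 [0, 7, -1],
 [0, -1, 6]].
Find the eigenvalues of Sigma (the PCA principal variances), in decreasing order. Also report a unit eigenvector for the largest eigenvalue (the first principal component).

Step 1 — characteristic polynomial p(λ) = det(λI - Sigma) = λ³ - tr·λ² + c_1·λ - det, where tr = trace, c_1 = sum of the principal 2×2 minors, det = det(Sigma):
  tr = 8 + 7 + 6 = 21,
  c_1 = (8·7 - (0)²) + (8·6 - (0)²) + (7·6 - (-1)²) = 56 + 48 + 41 = 145,
  det = 8·(7·6 - (-1)²) - (0)·((0)·6 - (-1)·(0)) + (0)·((0)·(-1) - 7·(0)) = 8·(41) - (0)·(0) + (0)·(0) = 328.
  So p(λ) = λ³ - 21λ² + 145λ - 328.
Step 2 — look for an integer root (rational root theorem: any rational root is an integer divisor of 328). Testing λ = 8:
  p(8) = 512 - 1344 + 1160 - 328 = 0  ✓
  Dividing out (λ - 8): p(λ) = (λ - 8)(λ² - 13λ + 41).
Step 3 — remaining eigenvalues from the quadratic λ² - 13λ + 41 = 0:
  Δ = 13² - 4·41 = 169 - 164 = 5,  λ = (13 ± √5)/2 = (13 ± 2.2361)/2 ≈ 7.618 or 5.382.
  Sorted: λ_1 = 8,  λ_2 = 7.618,  λ_3 = 5.382  (check: sum = 21 = tr ✓).

Step 4 — unit eigenvector for λ_1 = 8: v spans the null space of (Sigma - λ_1 I), whose rows are
  r_1 = (0, 0, 0),  r_2 = (0, -1, -1),  r_3 = (0, -1, -2).
  v is orthogonal to every row, so take v ∝ r_2 × r_3 = ((-1)·(-2) - (-1)·(-1), (-1)·(0) - (0)·(-2), (0)·(-1) - (-1)·(0)) = (1, 0, 0).
  Let u = (1, 0, 0).
  ||u|| = √((1)² + (0)² + (0)²) = √(1) = 1,  v_1 = u/||u|| ≈ (1, 0, 0) (||v_1|| = 1).

λ_1 = 8,  λ_2 = 7.618,  λ_3 = 5.382;  v_1 ≈ (1, 0, 0)


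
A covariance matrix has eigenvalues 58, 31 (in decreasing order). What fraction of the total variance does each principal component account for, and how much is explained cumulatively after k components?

Step 1 — total variance = trace(Sigma) = Σ λ_i = 58 + 31 = 89.

Step 2 — fraction explained by component i = λ_i / Σ λ:
  PC1: 58/89 = 0.6517
  PC2: 31/89 = 0.3483

Step 3 — cumulative fraction after k components = (λ_1 + ... + λ_k) / Σ λ:
  k = 1: 58/89 = 0.6517
  k = 2: (58 + 31)/89 = 89/89 = 1

Summary (fraction, with percent):

explained: PC1 0.6517 (65.17%), PC2 0.3483 (34.83%);  cumulative: 0.6517, 1


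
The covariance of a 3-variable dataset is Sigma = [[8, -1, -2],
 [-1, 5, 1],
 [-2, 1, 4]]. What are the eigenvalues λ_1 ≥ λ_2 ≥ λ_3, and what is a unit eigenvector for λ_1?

Step 1 — characteristic polynomial p(λ) = det(λI - Sigma) = λ³ - tr·λ² + c_1·λ - det, where tr = trace, c_1 = sum of the principal 2×2 minors, det = det(Sigma):
  tr = 8 + 5 + 4 = 17,
  c_1 = (8·5 - (-1)²) + (8·4 - (-2)²) + (5·4 - (1)²) = 39 + 28 + 19 = 86,
  det = 8·(5·4 - (1)²) - (-1)·((-1)·4 - (1)·(-2)) + (-2)·((-1)·(1) - 5·(-2)) = 8·(19) - (-1)·(-2) + (-2)·(9) = 132.
  So p(λ) = λ³ - 17λ² + 86λ - 132.
Step 2 — look for an integer root (rational root theorem: any rational root is an integer divisor of 132). Testing λ = 3:
  p(3) = 27 - 153 + 258 - 132 = 0  ✓
  Dividing out (λ - 3): p(λ) = (λ - 3)(λ² - 14λ + 44).
Step 3 — remaining eigenvalues from the quadratic λ² - 14λ + 44 = 0:
  Δ = 14² - 4·44 = 196 - 176 = 20,  λ = (14 ± √20)/2 = (14 ± 4.4721)/2 ≈ 9.2361 or 4.7639.
  Sorted: λ_1 = 9.2361,  λ_2 = 4.7639,  λ_3 = 3  (check: sum = 17 = tr ✓).

Step 4 — unit eigenvector for λ_1 ≈ 9.2361: v spans the null space of (Sigma - λ_1 I), whose rows are
  r_1 = (-1.2361, -1, -2),  r_2 = (-1, -4.2361, 1),  r_3 = (-2, 1, -5.2361).
  v is orthogonal to every row, so take v ∝ r_1 × r_2 = ((-1)·(1) - (-2)·(-4.2361), (-2)·(-1) - (-1.2361)·(1), (-1.2361)·(-4.2361) - (-1)·(-1)) ≈ (-9.4721, 3.2361, 4.2361).
  Rescale (multiply by -1 so the first nonzero entry is positive): u = (9.4721, -3.2361, -4.2361).
  ||u|| = √((9.4721)² + (-3.2361)² + (-4.2361)²) = √(118.1378) ≈ 10.8691,  v_1 = u/||u|| ≈ (0.8715, -0.2977, -0.3897) (||v_1|| = 1).

λ_1 = 9.2361,  λ_2 = 4.7639,  λ_3 = 3;  v_1 ≈ (0.8715, -0.2977, -0.3897)


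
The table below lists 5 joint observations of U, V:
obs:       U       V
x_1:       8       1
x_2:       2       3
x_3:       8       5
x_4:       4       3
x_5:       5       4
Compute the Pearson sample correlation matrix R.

Step 1 — column means:
  mean(U) = (8 + 2 + 8 + 4 + 5) / 5 = 27/5 = 5.4
  mean(V) = (1 + 3 + 5 + 3 + 4) / 5 = 16/5 = 3.2

Step 2 — sample variances and covariances s[i,j] = (1/(n-1)) · Σ_k (x_{k,i} - mean_i) · (x_{k,j} - mean_j), with n-1 = 4:
  s[U,U] = ((2.6)·(2.6) + (-3.4)·(-3.4) + (2.6)·(2.6) + (-1.4)·(-1.4) + (-0.4)·(-0.4)) / 4 = 27.2/4 = 6.8
  s[U,V] = ((2.6)·(-2.2) + (-3.4)·(-0.2) + (2.6)·(1.8) + (-1.4)·(-0.2) + (-0.4)·(0.8)) / 4 = -0.4/4 = -0.1
  s[V,V] = ((-2.2)·(-2.2) + (-0.2)·(-0.2) + (1.8)·(1.8) + (-0.2)·(-0.2) + (0.8)·(0.8)) / 4 = 8.8/4 = 2.2
  Sample standard deviations s_i = √(s[i,i]):
  s(U) = √(6.8) = 2.6077
  s(V) = √(2.2) = 1.4832

Step 3 — r_{ij} = s_{ij} / (s_i · s_j):
  r[U,U] = 1 (diagonal).
  r[U,V] = -0.1 / (2.6077 · 1.4832) = -0.1 / 3.8678 = -0.0259
  r[V,V] = 1 (diagonal).

R is symmetric with unit diagonal. Assembling:

R = [[1, -0.0259],
 [-0.0259, 1]]


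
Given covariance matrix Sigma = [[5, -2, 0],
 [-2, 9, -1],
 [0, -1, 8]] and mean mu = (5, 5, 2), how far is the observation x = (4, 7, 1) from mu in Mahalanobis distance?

Step 1 — centre the observation: (x - mu) = (-1, 2, -1).

Step 2 — invert Sigma (cofactor / det for 3×3, or solve directly):
  Sigma^{-1} = [[0.2198, 0.0495, 0.0062],
 [0.0495, 0.1238, 0.0155],
 [0.0062, 0.0155, 0.1269]].

Step 3 — form the quadratic (x - mu)^T · Sigma^{-1} · (x - mu):
  Sigma^{-1} · (x - mu) = (-0.1269, 0.1827, -0.1022).
  (x - mu)^T · [Sigma^{-1} · (x - mu)] = (-1)·(-0.1269) + (2)·(0.1827) + (-1)·(-0.1022) = 0.5944.

Step 4 — take square root: d = √(0.5944) ≈ 0.771.

d(x, mu) = √(0.5944) ≈ 0.771


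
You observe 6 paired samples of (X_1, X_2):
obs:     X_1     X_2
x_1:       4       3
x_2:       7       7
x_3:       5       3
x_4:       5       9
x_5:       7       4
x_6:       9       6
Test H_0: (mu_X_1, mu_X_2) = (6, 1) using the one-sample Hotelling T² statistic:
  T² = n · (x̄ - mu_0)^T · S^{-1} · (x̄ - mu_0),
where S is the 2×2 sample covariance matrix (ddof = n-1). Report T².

Step 1 — sample mean vector:
  mean(X_1) = (4 + 7 + 5 + 5 + 7 + 9) / 6 = 37/6 = 6.1667
  mean(X_2) = (3 + 7 + 3 + 9 + 4 + 6) / 6 = 32/6 = 5.3333
  x̄ = (6.1667, 5.3333),  deviation x̄ - mu_0 = (6.1667, 5.3333) - (6, 1) = (0.1667, 4.3333).

Step 2 — sample covariance matrix, S[i,j] = (1/(n-1)) · Σ_k (x_{k,i} - mean_i) · (x_{k,j} - mean_j), divisor n-1 = 5:
  S[X_1,X_1] = ((-2.1667)·(-2.1667) + (0.8333)·(0.8333) + (-1.1667)·(-1.1667) + (-1.1667)·(-1.1667) + (0.8333)·(0.8333) + (2.8333)·(2.8333)) / 5 = 16.8333/5 = 3.3667
  S[X_1,X_2] = ((-2.1667)·(-2.3333) + (0.8333)·(1.6667) + (-1.1667)·(-2.3333) + (-1.1667)·(3.6667) + (0.8333)·(-1.3333) + (2.8333)·(0.6667)) / 5 = 5.6667/5 = 1.1333
  S[X_2,X_2] = ((-2.3333)·(-2.3333) + (1.6667)·(1.6667) + (-2.3333)·(-2.3333) + (3.6667)·(3.6667) + (-1.3333)·(-1.3333) + (0.6667)·(0.6667)) / 5 = 29.3333/5 = 5.8667
  S = [[3.3667, 1.1333],
 [1.1333, 5.8667]].

Step 3 — invert S. det(S) = 3.3667·5.8667 - (1.1333)² = 18.4667.
  S^{-1} = (1/det) · [[d, -b], [-b, a]] = [[0.3177, -0.0614],
 [-0.0614, 0.1823]].

Step 4 — quadratic form (x̄ - mu_0)^T · S^{-1} · (x̄ - mu_0):
  S^{-1} · (x̄ - mu_0) = (-0.213, 0.7798),
  (x̄ - mu_0)^T · [...] = (0.1667)·(-0.213) + (4.3333)·(0.7798) = 3.3436.

Step 5 — scale by n: T² = 6 · 3.3436 = 20.0614.

T² ≈ 20.0614


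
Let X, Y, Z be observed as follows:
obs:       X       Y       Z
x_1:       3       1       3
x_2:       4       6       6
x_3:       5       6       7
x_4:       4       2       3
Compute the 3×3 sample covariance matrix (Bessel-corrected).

Step 1 — column means:
  mean(X) = (3 + 4 + 5 + 4) / 4 = 16/4 = 4
  mean(Y) = (1 + 6 + 6 + 2) / 4 = 15/4 = 3.75
  mean(Z) = (3 + 6 + 7 + 3) / 4 = 19/4 = 4.75

Step 2 — sample covariance S[i,j] = (1/(n-1)) · Σ_k (x_{k,i} - mean_i) · (x_{k,j} - mean_j), with n-1 = 3.
  S[X,X] = ((-1)·(-1) + (0)·(0) + (1)·(1) + (0)·(0)) / 3 = 2/3 = 0.6667
  S[X,Y] = ((-1)·(-2.75) + (0)·(2.25) + (1)·(2.25) + (0)·(-1.75)) / 3 = 5/3 = 1.6667
  S[X,Z] = ((-1)·(-1.75) + (0)·(1.25) + (1)·(2.25) + (0)·(-1.75)) / 3 = 4/3 = 1.3333
  S[Y,Y] = ((-2.75)·(-2.75) + (2.25)·(2.25) + (2.25)·(2.25) + (-1.75)·(-1.75)) / 3 = 20.75/3 = 6.9167
  S[Y,Z] = ((-2.75)·(-1.75) + (2.25)·(1.25) + (2.25)·(2.25) + (-1.75)·(-1.75)) / 3 = 15.75/3 = 5.25
  S[Z,Z] = ((-1.75)·(-1.75) + (1.25)·(1.25) + (2.25)·(2.25) + (-1.75)·(-1.75)) / 3 = 12.75/3 = 4.25

S is symmetric (S[j,i] = S[i,j]). Assembling:

S = [[0.6667, 1.6667, 1.3333],
 [1.6667, 6.9167, 5.25],
 [1.3333, 5.25, 4.25]]


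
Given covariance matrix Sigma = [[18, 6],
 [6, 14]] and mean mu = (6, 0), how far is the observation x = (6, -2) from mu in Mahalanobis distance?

Step 1 — centre the observation: (x - mu) = (0, -2).

Step 2 — invert Sigma. det(Sigma) = 18·14 - (6)² = 216.
  Sigma^{-1} = (1/det) · [[d, -b], [-b, a]] = [[0.0648, -0.0278],
 [-0.0278, 0.0833]].

Step 3 — form the quadratic (x - mu)^T · Sigma^{-1} · (x - mu):
  Sigma^{-1} · (x - mu) = (0.0556, -0.1667).
  (x - mu)^T · [Sigma^{-1} · (x - mu)] = (0)·(0.0556) + (-2)·(-0.1667) = 0.3333.

Step 4 — take square root: d = √(0.3333) ≈ 0.5774.

d(x, mu) = √(0.3333) ≈ 0.5774


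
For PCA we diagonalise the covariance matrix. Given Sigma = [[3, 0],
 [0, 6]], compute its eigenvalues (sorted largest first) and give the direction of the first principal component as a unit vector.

Step 1 — characteristic polynomial of 2×2 Sigma:
  det(Sigma - λI) = λ² - trace · λ + det = 0.
  trace = 3 + 6 = 9, det = 3·6 - (0)² = 18.
Step 2 — discriminant:
  Δ = trace² - 4·det = 81 - 72 = 9.
Step 3 — eigenvalues:
  λ = (trace ± √Δ)/2 = (9 ± 3)/2,
  λ_1 = 6,  λ_2 = 3.

Step 4 — unit eigenvector for λ_1: Sigma is diagonal, so its eigenvectors are the coordinate axes. λ_1 = 6 is the diagonal entry on the second coordinate axis, hence
  v_1 = (0, 1) (||v_1|| = 1).

λ_1 = 6,  λ_2 = 3;  v_1 ≈ (0, 1)


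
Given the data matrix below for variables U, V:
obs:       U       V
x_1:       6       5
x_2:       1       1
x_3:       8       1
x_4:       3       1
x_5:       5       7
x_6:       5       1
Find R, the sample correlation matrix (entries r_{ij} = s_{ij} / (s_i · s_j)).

Step 1 — column means:
  mean(U) = (6 + 1 + 8 + 3 + 5 + 5) / 6 = 28/6 = 4.6667
  mean(V) = (5 + 1 + 1 + 1 + 7 + 1) / 6 = 16/6 = 2.6667

Step 2 — sample variances and covariances s[i,j] = (1/(n-1)) · Σ_k (x_{k,i} - mean_i) · (x_{k,j} - mean_j), with n-1 = 5:
  s[U,U] = ((1.3333)·(1.3333) + (-3.6667)·(-3.6667) + (3.3333)·(3.3333) + (-1.6667)·(-1.6667) + (0.3333)·(0.3333) + (0.3333)·(0.3333)) / 5 = 29.3333/5 = 5.8667
  s[U,V] = ((1.3333)·(2.3333) + (-3.6667)·(-1.6667) + (3.3333)·(-1.6667) + (-1.6667)·(-1.6667) + (0.3333)·(4.3333) + (0.3333)·(-1.6667)) / 5 = 7.3333/5 = 1.4667
  s[V,V] = ((2.3333)·(2.3333) + (-1.6667)·(-1.6667) + (-1.6667)·(-1.6667) + (-1.6667)·(-1.6667) + (4.3333)·(4.3333) + (-1.6667)·(-1.6667)) / 5 = 35.3333/5 = 7.0667
  Sample standard deviations s_i = √(s[i,i]):
  s(U) = √(5.8667) = 2.4221
  s(V) = √(7.0667) = 2.6583

Step 3 — r_{ij} = s_{ij} / (s_i · s_j):
  r[U,U] = 1 (diagonal).
  r[U,V] = 1.4667 / (2.4221 · 2.6583) = 1.4667 / 6.4388 = 0.2278
  r[V,V] = 1 (diagonal).

R is symmetric with unit diagonal. Assembling:

R = [[1, 0.2278],
 [0.2278, 1]]


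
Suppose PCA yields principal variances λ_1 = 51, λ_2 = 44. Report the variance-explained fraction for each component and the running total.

Step 1 — total variance = trace(Sigma) = Σ λ_i = 51 + 44 = 95.

Step 2 — fraction explained by component i = λ_i / Σ λ:
  PC1: 51/95 = 0.5368
  PC2: 44/95 = 0.4632

Step 3 — cumulative fraction after k components = (λ_1 + ... + λ_k) / Σ λ:
  k = 1: 51/95 = 0.5368
  k = 2: (51 + 44)/95 = 95/95 = 1

Summary (fraction, with percent):

explained: PC1 0.5368 (53.68%), PC2 0.4632 (46.32%);  cumulative: 0.5368, 1


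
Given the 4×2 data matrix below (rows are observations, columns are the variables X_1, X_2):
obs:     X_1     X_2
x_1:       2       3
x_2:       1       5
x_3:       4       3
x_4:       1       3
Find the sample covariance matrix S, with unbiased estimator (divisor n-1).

Step 1 — column means:
  mean(X_1) = (2 + 1 + 4 + 1) / 4 = 8/4 = 2
  mean(X_2) = (3 + 5 + 3 + 3) / 4 = 14/4 = 3.5

Step 2 — sample covariance S[i,j] = (1/(n-1)) · Σ_k (x_{k,i} - mean_i) · (x_{k,j} - mean_j), with n-1 = 3.
  S[X_1,X_1] = ((0)·(0) + (-1)·(-1) + (2)·(2) + (-1)·(-1)) / 3 = 6/3 = 2
  S[X_1,X_2] = ((0)·(-0.5) + (-1)·(1.5) + (2)·(-0.5) + (-1)·(-0.5)) / 3 = -2/3 = -0.6667
  S[X_2,X_2] = ((-0.5)·(-0.5) + (1.5)·(1.5) + (-0.5)·(-0.5) + (-0.5)·(-0.5)) / 3 = 3/3 = 1

S is symmetric (S[j,i] = S[i,j]). Assembling:

S = [[2, -0.6667],
 [-0.6667, 1]]


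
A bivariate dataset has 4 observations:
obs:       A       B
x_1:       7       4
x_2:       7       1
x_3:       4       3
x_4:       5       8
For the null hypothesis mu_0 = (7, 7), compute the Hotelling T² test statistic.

Step 1 — sample mean vector:
  mean(A) = (7 + 7 + 4 + 5) / 4 = 23/4 = 5.75
  mean(B) = (4 + 1 + 3 + 8) / 4 = 16/4 = 4
  x̄ = (5.75, 4),  deviation x̄ - mu_0 = (5.75, 4) - (7, 7) = (-1.25, -3).

Step 2 — sample covariance matrix, S[i,j] = (1/(n-1)) · Σ_k (x_{k,i} - mean_i) · (x_{k,j} - mean_j), divisor n-1 = 3:
  S[A,A] = ((1.25)·(1.25) + (1.25)·(1.25) + (-1.75)·(-1.75) + (-0.75)·(-0.75)) / 3 = 6.75/3 = 2.25
  S[A,B] = ((1.25)·(0) + (1.25)·(-3) + (-1.75)·(-1) + (-0.75)·(4)) / 3 = -5/3 = -1.6667
  S[B,B] = ((0)·(0) + (-3)·(-3) + (-1)·(-1) + (4)·(4)) / 3 = 26/3 = 8.6667
  S = [[2.25, -1.6667],
 [-1.6667, 8.6667]].

Step 3 — invert S. det(S) = 2.25·8.6667 - (-1.6667)² = 16.7222.
  S^{-1} = (1/det) · [[d, -b], [-b, a]] = [[0.5183, 0.0997],
 [0.0997, 0.1346]].

Step 4 — quadratic form (x̄ - mu_0)^T · S^{-1} · (x̄ - mu_0):
  S^{-1} · (x̄ - mu_0) = (-0.9468, -0.5282),
  (x̄ - mu_0)^T · [...] = (-1.25)·(-0.9468) + (-3)·(-0.5282) = 2.7683.

Step 5 — scale by n: T² = 4 · 2.7683 = 11.0731.

T² ≈ 11.0731


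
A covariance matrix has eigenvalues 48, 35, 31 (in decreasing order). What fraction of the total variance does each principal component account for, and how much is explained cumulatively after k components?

Step 1 — total variance = trace(Sigma) = Σ λ_i = 48 + 35 + 31 = 114.

Step 2 — fraction explained by component i = λ_i / Σ λ:
  PC1: 48/114 = 0.4211
  PC2: 35/114 = 0.307
  PC3: 31/114 = 0.2719

Step 3 — cumulative fraction after k components = (λ_1 + ... + λ_k) / Σ λ:
  k = 1: 48/114 = 0.4211
  k = 2: (48 + 35)/114 = 83/114 = 0.7281
  k = 3: (48 + 35 + 31)/114 = 114/114 = 1

Summary (fraction, with percent):

explained: PC1 0.4211 (42.11%), PC2 0.307 (30.7%), PC3 0.2719 (27.19%);  cumulative: 0.4211, 0.7281, 1


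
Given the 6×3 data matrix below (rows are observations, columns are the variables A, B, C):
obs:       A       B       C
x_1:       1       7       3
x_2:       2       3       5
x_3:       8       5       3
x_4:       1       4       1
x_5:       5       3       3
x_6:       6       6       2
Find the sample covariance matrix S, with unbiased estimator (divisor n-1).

Step 1 — column means:
  mean(A) = (1 + 2 + 8 + 1 + 5 + 6) / 6 = 23/6 = 3.8333
  mean(B) = (7 + 3 + 5 + 4 + 3 + 6) / 6 = 28/6 = 4.6667
  mean(C) = (3 + 5 + 3 + 1 + 3 + 2) / 6 = 17/6 = 2.8333

Step 2 — sample covariance S[i,j] = (1/(n-1)) · Σ_k (x_{k,i} - mean_i) · (x_{k,j} - mean_j), with n-1 = 5.
  S[A,A] = ((-2.8333)·(-2.8333) + (-1.8333)·(-1.8333) + (4.1667)·(4.1667) + (-2.8333)·(-2.8333) + (1.1667)·(1.1667) + (2.1667)·(2.1667)) / 5 = 42.8333/5 = 8.5667
  S[A,B] = ((-2.8333)·(2.3333) + (-1.8333)·(-1.6667) + (4.1667)·(0.3333) + (-2.8333)·(-0.6667) + (1.1667)·(-1.6667) + (2.1667)·(1.3333)) / 5 = 0.6667/5 = 0.1333
  S[A,C] = ((-2.8333)·(0.1667) + (-1.8333)·(2.1667) + (4.1667)·(0.1667) + (-2.8333)·(-1.8333) + (1.1667)·(0.1667) + (2.1667)·(-0.8333)) / 5 = -0.1667/5 = -0.0333
  S[B,B] = ((2.3333)·(2.3333) + (-1.6667)·(-1.6667) + (0.3333)·(0.3333) + (-0.6667)·(-0.6667) + (-1.6667)·(-1.6667) + (1.3333)·(1.3333)) / 5 = 13.3333/5 = 2.6667
  S[B,C] = ((2.3333)·(0.1667) + (-1.6667)·(2.1667) + (0.3333)·(0.1667) + (-0.6667)·(-1.8333) + (-1.6667)·(0.1667) + (1.3333)·(-0.8333)) / 5 = -3.3333/5 = -0.6667
  S[C,C] = ((0.1667)·(0.1667) + (2.1667)·(2.1667) + (0.1667)·(0.1667) + (-1.8333)·(-1.8333) + (0.1667)·(0.1667) + (-0.8333)·(-0.8333)) / 5 = 8.8333/5 = 1.7667

S is symmetric (S[j,i] = S[i,j]). Assembling:

S = [[8.5667, 0.1333, -0.0333],
 [0.1333, 2.6667, -0.6667],
 [-0.0333, -0.6667, 1.7667]]


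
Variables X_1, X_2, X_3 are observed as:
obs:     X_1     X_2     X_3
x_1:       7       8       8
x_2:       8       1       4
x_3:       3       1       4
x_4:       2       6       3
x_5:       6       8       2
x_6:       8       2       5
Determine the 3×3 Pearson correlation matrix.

Step 1 — column means:
  mean(X_1) = (7 + 8 + 3 + 2 + 6 + 8) / 6 = 34/6 = 5.6667
  mean(X_2) = (8 + 1 + 1 + 6 + 8 + 2) / 6 = 26/6 = 4.3333
  mean(X_3) = (8 + 4 + 4 + 3 + 2 + 5) / 6 = 26/6 = 4.3333

Step 2 — sample variances and covariances s[i,j] = (1/(n-1)) · Σ_k (x_{k,i} - mean_i) · (x_{k,j} - mean_j), with n-1 = 5:
  s[X_1,X_1] = ((1.3333)·(1.3333) + (2.3333)·(2.3333) + (-2.6667)·(-2.6667) + (-3.6667)·(-3.6667) + (0.3333)·(0.3333) + (2.3333)·(2.3333)) / 5 = 33.3333/5 = 6.6667
  s[X_1,X_2] = ((1.3333)·(3.6667) + (2.3333)·(-3.3333) + (-2.6667)·(-3.3333) + (-3.6667)·(1.6667) + (0.3333)·(3.6667) + (2.3333)·(-2.3333)) / 5 = -4.3333/5 = -0.8667
  s[X_1,X_3] = ((1.3333)·(3.6667) + (2.3333)·(-0.3333) + (-2.6667)·(-0.3333) + (-3.6667)·(-1.3333) + (0.3333)·(-2.3333) + (2.3333)·(0.6667)) / 5 = 10.6667/5 = 2.1333
  s[X_2,X_2] = ((3.6667)·(3.6667) + (-3.3333)·(-3.3333) + (-3.3333)·(-3.3333) + (1.6667)·(1.6667) + (3.6667)·(3.6667) + (-2.3333)·(-2.3333)) / 5 = 57.3333/5 = 11.4667
  s[X_2,X_3] = ((3.6667)·(3.6667) + (-3.3333)·(-0.3333) + (-3.3333)·(-0.3333) + (1.6667)·(-1.3333) + (3.6667)·(-2.3333) + (-2.3333)·(0.6667)) / 5 = 3.3333/5 = 0.6667
  s[X_3,X_3] = ((3.6667)·(3.6667) + (-0.3333)·(-0.3333) + (-0.3333)·(-0.3333) + (-1.3333)·(-1.3333) + (-2.3333)·(-2.3333) + (0.6667)·(0.6667)) / 5 = 21.3333/5 = 4.2667
  Sample standard deviations s_i = √(s[i,i]):
  s(X_1) = √(6.6667) = 2.582
  s(X_2) = √(11.4667) = 3.3862
  s(X_3) = √(4.2667) = 2.0656

Step 3 — r_{ij} = s_{ij} / (s_i · s_j):
  r[X_1,X_1] = 1 (diagonal).
  r[X_1,X_2] = -0.8667 / (2.582 · 3.3862) = -0.8667 / 8.7433 = -0.0991
  r[X_1,X_3] = 2.1333 / (2.582 · 2.0656) = 2.1333 / 5.3333 = 0.4
  r[X_2,X_2] = 1 (diagonal).
  r[X_2,X_3] = 0.6667 / (3.3862 · 2.0656) = 0.6667 / 6.9946 = 0.0953
  r[X_3,X_3] = 1 (diagonal).

R is symmetric with unit diagonal. Assembling:

R = [[1, -0.0991, 0.4],
 [-0.0991, 1, 0.0953],
 [0.4, 0.0953, 1]]


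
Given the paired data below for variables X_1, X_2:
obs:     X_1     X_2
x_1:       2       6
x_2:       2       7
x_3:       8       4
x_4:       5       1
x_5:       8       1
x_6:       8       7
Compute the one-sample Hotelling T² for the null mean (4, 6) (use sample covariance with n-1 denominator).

Step 1 — sample mean vector:
  mean(X_1) = (2 + 2 + 8 + 5 + 8 + 8) / 6 = 33/6 = 5.5
  mean(X_2) = (6 + 7 + 4 + 1 + 1 + 7) / 6 = 26/6 = 4.3333
  x̄ = (5.5, 4.3333),  deviation x̄ - mu_0 = (5.5, 4.3333) - (4, 6) = (1.5, -1.6667).

Step 2 — sample covariance matrix, S[i,j] = (1/(n-1)) · Σ_k (x_{k,i} - mean_i) · (x_{k,j} - mean_j), divisor n-1 = 5:
  S[X_1,X_1] = ((-3.5)·(-3.5) + (-3.5)·(-3.5) + (2.5)·(2.5) + (-0.5)·(-0.5) + (2.5)·(2.5) + (2.5)·(2.5)) / 5 = 43.5/5 = 8.7
  S[X_1,X_2] = ((-3.5)·(1.6667) + (-3.5)·(2.6667) + (2.5)·(-0.3333) + (-0.5)·(-3.3333) + (2.5)·(-3.3333) + (2.5)·(2.6667)) / 5 = -16/5 = -3.2
  S[X_2,X_2] = ((1.6667)·(1.6667) + (2.6667)·(2.6667) + (-0.3333)·(-0.3333) + (-3.3333)·(-3.3333) + (-3.3333)·(-3.3333) + (2.6667)·(2.6667)) / 5 = 39.3333/5 = 7.8667
  S = [[8.7, -3.2],
 [-3.2, 7.8667]].

Step 3 — invert S. det(S) = 8.7·7.8667 - (-3.2)² = 58.2.
  S^{-1} = (1/det) · [[d, -b], [-b, a]] = [[0.1352, 0.055],
 [0.055, 0.1495]].

Step 4 — quadratic form (x̄ - mu_0)^T · S^{-1} · (x̄ - mu_0):
  S^{-1} · (x̄ - mu_0) = (0.1111, -0.1667),
  (x̄ - mu_0)^T · [...] = (1.5)·(0.1111) + (-1.6667)·(-0.1667) = 0.4444.

Step 5 — scale by n: T² = 6 · 0.4444 = 2.6667.

T² ≈ 2.6667


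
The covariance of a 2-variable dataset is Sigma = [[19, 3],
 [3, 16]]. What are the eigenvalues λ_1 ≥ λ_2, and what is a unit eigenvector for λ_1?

Step 1 — characteristic polynomial of 2×2 Sigma:
  det(Sigma - λI) = λ² - trace · λ + det = 0.
  trace = 19 + 16 = 35, det = 19·16 - (3)² = 295.
Step 2 — discriminant:
  Δ = trace² - 4·det = 1225 - 1180 = 45.
Step 3 — eigenvalues:
  λ = (trace ± √Δ)/2 = (35 ± 6.7082)/2,
  λ_1 = 20.8541,  λ_2 = 14.1459.

Step 4 — unit eigenvector for λ_1: solve (Sigma - λ_1 I)v = 0. First row:
  (19 - 20.8541)·v_x + (3)·v_y = 0, i.e. (-1.8541)·v_x + (3)·v_y = 0,
  so v ∝ (b, λ_1 - a) = (3, 1.8541) = u.
  ||u|| = √((3)² + (1.8541)²) = √(12.4377) ≈ 3.5267,
  v_1 = u/||u|| ≈ (0.8507, 0.5257) (||v_1|| = 1).

λ_1 = 20.8541,  λ_2 = 14.1459;  v_1 ≈ (0.8507, 0.5257)


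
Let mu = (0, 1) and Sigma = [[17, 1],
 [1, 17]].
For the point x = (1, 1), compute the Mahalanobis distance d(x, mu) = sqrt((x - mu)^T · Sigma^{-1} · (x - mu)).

Step 1 — centre the observation: (x - mu) = (1, 0).

Step 2 — invert Sigma. det(Sigma) = 17·17 - (1)² = 288.
  Sigma^{-1} = (1/det) · [[d, -b], [-b, a]] = [[0.059, -0.0035],
 [-0.0035, 0.059]].

Step 3 — form the quadratic (x - mu)^T · Sigma^{-1} · (x - mu):
  Sigma^{-1} · (x - mu) = (0.059, -0.0035).
  (x - mu)^T · [Sigma^{-1} · (x - mu)] = (1)·(0.059) + (0)·(-0.0035) = 0.059.

Step 4 — take square root: d = √(0.059) ≈ 0.243.

d(x, mu) = √(0.059) ≈ 0.243


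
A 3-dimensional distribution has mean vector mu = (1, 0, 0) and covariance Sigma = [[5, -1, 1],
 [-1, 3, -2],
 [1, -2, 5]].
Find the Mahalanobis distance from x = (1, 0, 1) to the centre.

Step 1 — centre the observation: (x - mu) = (0, 0, 1).

Step 2 — invert Sigma (cofactor / det for 3×3, or solve directly):
  Sigma^{-1} = [[0.2157, 0.0588, -0.0196],
 [0.0588, 0.4706, 0.1765],
 [-0.0196, 0.1765, 0.2745]].

Step 3 — form the quadratic (x - mu)^T · Sigma^{-1} · (x - mu):
  Sigma^{-1} · (x - mu) = (-0.0196, 0.1765, 0.2745).
  (x - mu)^T · [Sigma^{-1} · (x - mu)] = (0)·(-0.0196) + (0)·(0.1765) + (1)·(0.2745) = 0.2745.

Step 4 — take square root: d = √(0.2745) ≈ 0.5239.

d(x, mu) = √(0.2745) ≈ 0.5239


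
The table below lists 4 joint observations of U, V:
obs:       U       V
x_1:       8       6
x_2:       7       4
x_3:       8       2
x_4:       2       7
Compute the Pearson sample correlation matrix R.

Step 1 — column means:
  mean(U) = (8 + 7 + 8 + 2) / 4 = 25/4 = 6.25
  mean(V) = (6 + 4 + 2 + 7) / 4 = 19/4 = 4.75

Step 2 — sample variances and covariances s[i,j] = (1/(n-1)) · Σ_k (x_{k,i} - mean_i) · (x_{k,j} - mean_j), with n-1 = 3:
  s[U,U] = ((1.75)·(1.75) + (0.75)·(0.75) + (1.75)·(1.75) + (-4.25)·(-4.25)) / 3 = 24.75/3 = 8.25
  s[U,V] = ((1.75)·(1.25) + (0.75)·(-0.75) + (1.75)·(-2.75) + (-4.25)·(2.25)) / 3 = -12.75/3 = -4.25
  s[V,V] = ((1.25)·(1.25) + (-0.75)·(-0.75) + (-2.75)·(-2.75) + (2.25)·(2.25)) / 3 = 14.75/3 = 4.9167
  Sample standard deviations s_i = √(s[i,i]):
  s(U) = √(8.25) = 2.8723
  s(V) = √(4.9167) = 2.2174

Step 3 — r_{ij} = s_{ij} / (s_i · s_j):
  r[U,U] = 1 (diagonal).
  r[U,V] = -4.25 / (2.8723 · 2.2174) = -4.25 / 6.3689 = -0.6673
  r[V,V] = 1 (diagonal).

R is symmetric with unit diagonal. Assembling:

R = [[1, -0.6673],
 [-0.6673, 1]]
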